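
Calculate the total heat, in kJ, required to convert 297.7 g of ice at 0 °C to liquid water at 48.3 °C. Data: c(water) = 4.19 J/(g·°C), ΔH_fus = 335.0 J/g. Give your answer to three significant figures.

q1 (melt at 0 °C): 297.7 × 335.0 = 99730 J
q2 (heat water 0.0→48.3 °C): 297.7 × 4.19 × 48.3 = 60248 J
Total: 99730 + 60248 = 159978 J = 160 kJ

q = 160 kJ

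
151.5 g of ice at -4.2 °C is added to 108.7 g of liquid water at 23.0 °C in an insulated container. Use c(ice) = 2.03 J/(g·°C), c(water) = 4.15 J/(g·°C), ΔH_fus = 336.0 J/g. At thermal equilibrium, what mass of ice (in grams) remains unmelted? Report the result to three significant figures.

Heat to warm all ice to 0 °C: 151.5×2.03×4.2 = 1291.7 J
Heat released by water cooling to 0 °C: 108.7×4.15×23.0 = 10375 J
10375 J < 1291.7 + 151.5×336.0 = 52195.7 J, so not all ice melts; final T = 0 °C.
Heat left for melting: 10375 − 1291.7 = 9083.3 J
Mass melted = 9083.3 / 336.0 = 27.03 g
Ice remaining = 151.5 − 27.03 = 124.47 g

m_ice remaining = 124 g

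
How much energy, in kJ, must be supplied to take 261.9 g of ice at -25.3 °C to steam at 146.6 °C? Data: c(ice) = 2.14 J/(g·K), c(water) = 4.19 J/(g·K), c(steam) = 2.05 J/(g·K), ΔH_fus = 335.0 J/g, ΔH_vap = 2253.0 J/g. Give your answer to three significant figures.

q = 827 kJ

q1 (heat ice -25.3→0.0 °C): 261.9 × 2.14 × 25.3 = 14180 J
q2 (melt at 0 °C): 261.9 × 335.0 = 87737 J
q3 (heat water 0.0→100.0 °C): 261.9 × 4.19 × 100.0 = 109736 J
q4 (vaporize at 100 °C): 261.9 × 2253.0 = 590061 J
q5 (heat steam 100.0→146.6 °C): 261.9 × 2.05 × 46.6 = 25019 J
Total: 14180 + 87737 + 109736 + 590061 + 25019 = 826733 J = 827 kJ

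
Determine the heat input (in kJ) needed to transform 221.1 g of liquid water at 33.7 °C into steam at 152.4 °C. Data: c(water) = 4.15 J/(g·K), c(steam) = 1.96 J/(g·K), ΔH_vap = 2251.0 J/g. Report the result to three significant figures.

q = 581 kJ

q1 (heat water 33.7→100.0 °C): 221.1 × 4.15 × 66.3 = 60835 J
q2 (vaporize at 100 °C): 221.1 × 2251.0 = 497696 J
q3 (heat steam 100.0→152.4 °C): 221.1 × 1.96 × 52.4 = 22708 J
Total: 60835 + 497696 + 22708 = 581239 J = 581 kJ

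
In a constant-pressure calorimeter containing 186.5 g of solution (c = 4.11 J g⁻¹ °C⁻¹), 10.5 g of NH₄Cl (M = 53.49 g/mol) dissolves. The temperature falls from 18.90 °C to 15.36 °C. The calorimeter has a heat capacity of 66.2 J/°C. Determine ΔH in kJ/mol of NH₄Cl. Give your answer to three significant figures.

ΔH = 15.0 kJ/mol

|ΔT| = |15.36 − 18.90| = 3.54 °C
|q_surr| = (186.5 × 4.11 + 66.2) × 3.54 = 832.715 × 3.54 = 2948 J
n(NH₄Cl) = 10.5 / 53.49 = 0.1963 mol
Temperature fell, so q_rxn = +|q_surr| = 2.948 kJ
ΔH = q_rxn / n = 15.02 kJ/mol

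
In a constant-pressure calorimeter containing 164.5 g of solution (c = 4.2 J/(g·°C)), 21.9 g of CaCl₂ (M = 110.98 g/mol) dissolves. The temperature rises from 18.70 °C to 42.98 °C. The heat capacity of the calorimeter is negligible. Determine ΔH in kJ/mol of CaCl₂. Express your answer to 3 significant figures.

ΔH = -85.0 kJ/mol

|ΔT| = |42.98 − 18.70| = 24.28 °C
|q_surr| = (164.5 × 4.2) × 24.28 = 690.9 × 24.28 = 16780 J
n(CaCl₂) = 21.9 / 110.98 = 0.1973 mol
Temperature rose, so q_rxn = −|q_surr| = -16.78 kJ
ΔH = q_rxn / n = -85.048 kJ/mol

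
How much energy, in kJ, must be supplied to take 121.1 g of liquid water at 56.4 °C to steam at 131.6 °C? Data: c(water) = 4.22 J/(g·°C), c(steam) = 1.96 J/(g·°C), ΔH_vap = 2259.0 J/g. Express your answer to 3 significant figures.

q1 (heat water 56.4→100.0 °C): 121.1 × 4.22 × 43.6 = 22281 J
q2 (vaporize at 100 °C): 121.1 × 2259.0 = 273565 J
q3 (heat steam 100.0→131.6 °C): 121.1 × 1.96 × 31.6 = 7500 J
Total: 22281 + 273565 + 7500 = 303346 J = 303 kJ

q = 303 kJ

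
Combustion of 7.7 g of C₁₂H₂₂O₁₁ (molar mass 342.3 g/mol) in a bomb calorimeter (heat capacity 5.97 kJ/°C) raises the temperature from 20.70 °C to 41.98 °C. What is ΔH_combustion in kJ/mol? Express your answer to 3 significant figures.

ΔH = -5650 kJ/mol

ΔT = 41.98 − 20.70 = 21.28 °C
q_cal = C_cal × ΔT = 5.97 × 21.28 = 127.0416 kJ
n = 7.7 / 342.3 = 0.02249 mol
q_rxn = −q_cal = -127.0416 kJ
ΔH = -127.0416 / 0.02249 = -5649 kJ/mol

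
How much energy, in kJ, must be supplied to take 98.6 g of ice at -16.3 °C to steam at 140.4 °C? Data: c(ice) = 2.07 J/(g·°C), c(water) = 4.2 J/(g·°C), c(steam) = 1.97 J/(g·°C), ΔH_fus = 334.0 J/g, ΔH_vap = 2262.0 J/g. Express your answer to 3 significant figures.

q1 (heat ice -16.3→0.0 °C): 98.6 × 2.07 × 16.3 = 3327 J
q2 (melt at 0 °C): 98.6 × 334.0 = 32932 J
q3 (heat water 0.0→100.0 °C): 98.6 × 4.2 × 100.0 = 41412 J
q4 (vaporize at 100 °C): 98.6 × 2262.0 = 223033 J
q5 (heat steam 100.0→140.4 °C): 98.6 × 1.97 × 40.4 = 7847 J
Total: 3327 + 32932 + 41412 + 223033 + 7847 = 308551 J = 309 kJ

q = 309 kJ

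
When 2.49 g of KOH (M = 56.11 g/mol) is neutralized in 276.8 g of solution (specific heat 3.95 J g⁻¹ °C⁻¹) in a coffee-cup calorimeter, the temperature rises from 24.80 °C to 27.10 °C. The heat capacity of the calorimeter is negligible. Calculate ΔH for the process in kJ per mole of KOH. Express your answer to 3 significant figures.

ΔH = -56.7 kJ/mol

|ΔT| = |27.10 − 24.80| = 2.30 °C
|q_surr| = (276.8 × 3.95) × 2.30 = 1093.36 × 2.30 = 2515 J
n(KOH) = 2.49 / 56.11 = 0.04438 mol
Temperature rose, so q_rxn = −|q_surr| = -2.515 kJ
ΔH = q_rxn / n = -56.67 kJ/mol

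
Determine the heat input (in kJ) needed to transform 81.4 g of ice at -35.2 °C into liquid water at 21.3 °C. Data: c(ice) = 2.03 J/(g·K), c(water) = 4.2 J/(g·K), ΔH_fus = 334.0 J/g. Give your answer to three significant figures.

q = 40.3 kJ

q1 (heat ice -35.2→0.0 °C): 81.4 × 2.03 × 35.2 = 5817 J
q2 (melt at 0 °C): 81.4 × 334.0 = 27188 J
q3 (heat water 0.0→21.3 °C): 81.4 × 4.2 × 21.3 = 7282 J
Total: 5817 + 27188 + 7282 = 40287 J = 40.3 kJ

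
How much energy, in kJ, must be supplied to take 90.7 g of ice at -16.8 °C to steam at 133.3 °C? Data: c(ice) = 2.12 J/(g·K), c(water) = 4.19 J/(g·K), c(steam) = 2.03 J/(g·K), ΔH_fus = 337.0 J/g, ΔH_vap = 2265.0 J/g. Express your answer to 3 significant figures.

q1 (heat ice -16.8→0.0 °C): 90.7 × 2.12 × 16.8 = 3230 J
q2 (melt at 0 °C): 90.7 × 337.0 = 30566 J
q3 (heat water 0.0→100.0 °C): 90.7 × 4.19 × 100.0 = 38003 J
q4 (vaporize at 100 °C): 90.7 × 2265.0 = 205436 J
q5 (heat steam 100.0→133.3 °C): 90.7 × 2.03 × 33.3 = 6131 J
Total: 3230 + 30566 + 38003 + 205436 + 6131 = 283366 J = 283 kJ

q = 283 kJ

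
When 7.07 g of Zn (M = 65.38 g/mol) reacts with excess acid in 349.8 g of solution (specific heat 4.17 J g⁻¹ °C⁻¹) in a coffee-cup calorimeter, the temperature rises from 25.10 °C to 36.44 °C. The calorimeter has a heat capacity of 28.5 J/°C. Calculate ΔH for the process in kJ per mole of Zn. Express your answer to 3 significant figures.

|ΔT| = |36.44 − 25.10| = 11.34 °C
|q_surr| = (349.8 × 4.17 + 28.5) × 11.34 = 1487.166 × 11.34 = 16860 J
n(Zn) = 7.07 / 65.38 = 0.1081 mol
Temperature rose, so q_rxn = −|q_surr| = -16.86 kJ
ΔH = q_rxn / n = -156.0 kJ/mol

ΔH = -156 kJ/mol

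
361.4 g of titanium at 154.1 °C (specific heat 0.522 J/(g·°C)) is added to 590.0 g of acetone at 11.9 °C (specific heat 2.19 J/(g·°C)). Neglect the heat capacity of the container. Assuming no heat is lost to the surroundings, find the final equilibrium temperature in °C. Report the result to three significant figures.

T_f = 30.0 °C

Heat lost by titanium = heat gained by acetone.
(361.4)(0.522)(154.1 − T) = (590.0)(2.19)(T − 11.9)
188.6508 (154.1 − T) = 1292.1 (T − 11.9)
29071 − 188.6508 T = 1292.1 T − 15376
44447 = 1480.7508 T
T = 30.02 °C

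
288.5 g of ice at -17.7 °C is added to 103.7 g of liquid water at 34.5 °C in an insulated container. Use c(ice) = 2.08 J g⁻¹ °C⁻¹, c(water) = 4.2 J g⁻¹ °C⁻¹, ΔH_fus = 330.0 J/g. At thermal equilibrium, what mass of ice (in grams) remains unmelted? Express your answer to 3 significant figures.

m_ice remaining = 275 g

Heat to warm all ice to 0 °C: 288.5×2.08×17.7 = 10621 J
Heat released by water cooling to 0 °C: 103.7×4.2×34.5 = 15026 J
15026 J < 10621 + 288.5×330.0 = 105826 J, so not all ice melts; final T = 0 °C.
Heat left for melting: 15026 − 10621 = 4405 J
Mass melted = 4405 / 330.0 = 13.35 g
Ice remaining = 288.5 − 13.35 = 275.15 g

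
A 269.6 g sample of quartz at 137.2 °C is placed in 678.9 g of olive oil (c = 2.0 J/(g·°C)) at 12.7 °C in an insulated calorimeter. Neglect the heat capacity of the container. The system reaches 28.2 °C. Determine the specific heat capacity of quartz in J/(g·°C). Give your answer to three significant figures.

q_gained = (678.9 × 2.0) × (28.2 − 12.7) = 21050 J
q_lost = 269.6 × c × (137.2 − 28.2) = 29386.4 c
Set equal: c = 21050 / 29386.4 = 0.716 J/(g·°C)

c = 0.716 J/(g·°C)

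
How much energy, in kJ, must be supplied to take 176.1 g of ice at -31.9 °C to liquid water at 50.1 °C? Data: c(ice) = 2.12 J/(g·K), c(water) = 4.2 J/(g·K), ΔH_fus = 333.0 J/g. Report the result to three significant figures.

q1 (heat ice -31.9→0.0 °C): 176.1 × 2.12 × 31.9 = 11909 J
q2 (melt at 0 °C): 176.1 × 333.0 = 58641 J
q3 (heat water 0.0→50.1 °C): 176.1 × 4.2 × 50.1 = 37055 J
Total: 11909 + 58641 + 37055 = 107605 J = 108 kJ

q = 108 kJ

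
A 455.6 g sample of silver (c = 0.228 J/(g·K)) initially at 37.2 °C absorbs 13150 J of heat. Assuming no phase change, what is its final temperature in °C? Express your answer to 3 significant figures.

ΔT = q / (m c) = 13150 / (455.6 × 0.228) = 126.6 °C
T_f = 37.2 + 126.6 = 163.8 °C

T_f = 164 °C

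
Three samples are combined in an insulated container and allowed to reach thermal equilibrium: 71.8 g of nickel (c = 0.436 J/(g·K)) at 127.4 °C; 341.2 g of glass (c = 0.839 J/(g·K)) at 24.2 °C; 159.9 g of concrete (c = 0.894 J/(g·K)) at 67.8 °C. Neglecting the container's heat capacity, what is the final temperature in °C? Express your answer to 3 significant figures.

Σ mᵢcᵢ(T − Tᵢ) = 0  ⇒  T = Σ mᵢcᵢTᵢ / Σ mᵢcᵢ
Σ mᵢcᵢ = 71.8×0.436 + 341.2×0.839 + 159.9×0.894 = 460.5222
Σ mᵢcᵢTᵢ = 31.3048×127.4 + 286.2668×24.2 + 142.9506×67.8 = 20608
T = 20608 / 460.5222 = 44.749 °C

T_f = 44.7 °C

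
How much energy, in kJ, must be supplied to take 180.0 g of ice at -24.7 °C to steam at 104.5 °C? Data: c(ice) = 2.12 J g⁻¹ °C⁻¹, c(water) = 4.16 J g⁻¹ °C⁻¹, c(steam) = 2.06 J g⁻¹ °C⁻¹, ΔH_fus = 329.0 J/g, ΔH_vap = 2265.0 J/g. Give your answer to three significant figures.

q1 (heat ice -24.7→0.0 °C): 180.0 × 2.12 × 24.7 = 9426 J
q2 (melt at 0 °C): 180.0 × 329.0 = 59220 J
q3 (heat water 0.0→100.0 °C): 180.0 × 4.16 × 100.0 = 74880 J
q4 (vaporize at 100 °C): 180.0 × 2265.0 = 407700 J
q5 (heat steam 100.0→104.5 °C): 180.0 × 2.06 × 4.5 = 1669 J
Total: 9426 + 59220 + 74880 + 407700 + 1669 = 552895 J = 553 kJ

q = 553 kJ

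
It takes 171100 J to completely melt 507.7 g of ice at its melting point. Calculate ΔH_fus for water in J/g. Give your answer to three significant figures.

ΔH_fus = 337 J/g

ΔH_fus = q / m = 171100 / 507.7 = 337 J/g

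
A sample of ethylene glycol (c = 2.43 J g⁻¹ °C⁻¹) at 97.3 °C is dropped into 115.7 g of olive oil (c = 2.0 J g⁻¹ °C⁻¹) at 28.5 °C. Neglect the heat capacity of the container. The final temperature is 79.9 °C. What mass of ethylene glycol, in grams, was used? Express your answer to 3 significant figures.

q_gained = (115.7 × 2.0) × (79.9 − 28.5) = 11890 J
q_lost = m × 2.43 × (97.3 − 79.9) = 42.282 m
m = 11890 / 42.282 = 281 g

m = 281 g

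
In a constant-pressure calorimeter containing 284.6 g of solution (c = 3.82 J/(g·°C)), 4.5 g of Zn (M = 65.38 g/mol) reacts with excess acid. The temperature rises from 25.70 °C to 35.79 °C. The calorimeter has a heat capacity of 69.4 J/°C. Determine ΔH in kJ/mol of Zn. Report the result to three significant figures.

ΔH = -170 kJ/mol

|ΔT| = |35.79 − 25.70| = 10.09 °C
|q_surr| = (284.6 × 3.82 + 69.4) × 10.09 = 1156.572 × 10.09 = 11670 J
n(Zn) = 4.5 / 65.38 = 0.06883 mol
Temperature rose, so q_rxn = −|q_surr| = -11.67 kJ
ΔH = q_rxn / n = -169.5 kJ/mol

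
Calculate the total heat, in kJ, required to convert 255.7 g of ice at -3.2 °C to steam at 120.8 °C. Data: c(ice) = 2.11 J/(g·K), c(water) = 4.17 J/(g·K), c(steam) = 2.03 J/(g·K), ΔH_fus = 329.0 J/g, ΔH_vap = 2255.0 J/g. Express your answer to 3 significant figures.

q = 780 kJ

q1 (heat ice -3.2→0.0 °C): 255.7 × 2.11 × 3.2 = 1726 J
q2 (melt at 0 °C): 255.7 × 329.0 = 84125 J
q3 (heat water 0.0→100.0 °C): 255.7 × 4.17 × 100.0 = 106627 J
q4 (vaporize at 100 °C): 255.7 × 2255.0 = 576604 J
q5 (heat steam 100.0→120.8 °C): 255.7 × 2.03 × 20.8 = 10797 J
Total: 1726 + 84125 + 106627 + 576604 + 10797 = 779879 J = 780 kJ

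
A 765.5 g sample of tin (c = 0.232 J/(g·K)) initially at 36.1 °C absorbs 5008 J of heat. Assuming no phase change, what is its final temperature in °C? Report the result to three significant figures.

ΔT = q / (m c) = 5008 / (765.5 × 0.232) = 28.20 °C
T_f = 36.1 + 28.20 = 64.30 °C

T_f = 64.3 °C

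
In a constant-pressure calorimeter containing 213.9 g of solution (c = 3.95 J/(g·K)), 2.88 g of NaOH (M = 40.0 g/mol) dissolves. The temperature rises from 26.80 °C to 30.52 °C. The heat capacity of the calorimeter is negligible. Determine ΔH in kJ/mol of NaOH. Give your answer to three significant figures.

ΔH = -43.7 kJ/mol

|ΔT| = |30.52 − 26.80| = 3.72 °C
|q_surr| = (213.9 × 3.95) × 3.72 = 844.905 × 3.72 = 3143 J
n(NaOH) = 2.88 / 40.0 = 0.07200 mol
Temperature rose, so q_rxn = −|q_surr| = -3.143 kJ
ΔH = q_rxn / n = -43.65 kJ/mol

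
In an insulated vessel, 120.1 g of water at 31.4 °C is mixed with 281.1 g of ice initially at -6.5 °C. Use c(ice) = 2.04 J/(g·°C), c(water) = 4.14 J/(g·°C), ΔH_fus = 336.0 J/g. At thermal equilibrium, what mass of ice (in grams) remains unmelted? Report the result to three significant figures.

Heat to warm all ice to 0 °C: 281.1×2.04×6.5 = 3727.4 J
Heat released by water cooling to 0 °C: 120.1×4.14×31.4 = 15613 J
15613 J < 3727.4 + 281.1×336.0 = 98177.0 J, so not all ice melts; final T = 0 °C.
Heat left for melting: 15613 − 3727.4 = 11885.6 J
Mass melted = 11885.6 / 336.0 = 35.37 g
Ice remaining = 281.1 − 35.37 = 245.73 g

m_ice remaining = 246 g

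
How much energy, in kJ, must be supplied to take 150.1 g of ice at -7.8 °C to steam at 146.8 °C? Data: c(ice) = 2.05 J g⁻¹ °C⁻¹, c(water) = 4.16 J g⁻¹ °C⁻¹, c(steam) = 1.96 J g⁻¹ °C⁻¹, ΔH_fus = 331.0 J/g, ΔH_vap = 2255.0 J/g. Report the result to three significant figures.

q1 (heat ice -7.8→0.0 °C): 150.1 × 2.05 × 7.8 = 2400 J
q2 (melt at 0 °C): 150.1 × 331.0 = 49683 J
q3 (heat water 0.0→100.0 °C): 150.1 × 4.16 × 100.0 = 62442 J
q4 (vaporize at 100 °C): 150.1 × 2255.0 = 338476 J
q5 (heat steam 100.0→146.8 °C): 150.1 × 1.96 × 46.8 = 13768 J
Total: 2400 + 49683 + 62442 + 338476 + 13768 = 466769 J = 467 kJ

q = 467 kJ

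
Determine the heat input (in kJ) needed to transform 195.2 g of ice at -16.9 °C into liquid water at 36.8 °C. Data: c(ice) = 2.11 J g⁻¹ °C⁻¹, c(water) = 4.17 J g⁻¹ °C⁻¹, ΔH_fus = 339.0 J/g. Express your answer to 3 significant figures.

q = 103 kJ

q1 (heat ice -16.9→0.0 °C): 195.2 × 2.11 × 16.9 = 6961 J
q2 (melt at 0 °C): 195.2 × 339.0 = 66173 J
q3 (heat water 0.0→36.8 °C): 195.2 × 4.17 × 36.8 = 29955 J
Total: 6961 + 66173 + 29955 = 103089 J = 103 kJ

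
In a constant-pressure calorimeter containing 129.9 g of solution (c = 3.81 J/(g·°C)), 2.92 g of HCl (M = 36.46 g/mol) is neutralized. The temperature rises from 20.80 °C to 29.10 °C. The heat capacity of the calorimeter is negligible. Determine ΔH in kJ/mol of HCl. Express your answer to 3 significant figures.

|ΔT| = |29.10 − 20.80| = 8.30 °C
|q_surr| = (129.9 × 3.81) × 8.30 = 494.919 × 8.30 = 4108 J
n(HCl) = 2.92 / 36.46 = 0.08009 mol
Temperature rose, so q_rxn = −|q_surr| = -4.108 kJ
ΔH = q_rxn / n = -51.29 kJ/mol

ΔH = -51.3 kJ/mol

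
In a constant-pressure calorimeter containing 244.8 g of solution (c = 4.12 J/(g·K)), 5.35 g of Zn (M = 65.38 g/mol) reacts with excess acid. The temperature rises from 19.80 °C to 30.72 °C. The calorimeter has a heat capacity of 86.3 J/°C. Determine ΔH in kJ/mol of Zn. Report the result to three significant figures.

|ΔT| = |30.72 − 19.80| = 10.92 °C
|q_surr| = (244.8 × 4.12 + 86.3) × 10.92 = 1094.876 × 10.92 = 11960 J
n(Zn) = 5.35 / 65.38 = 0.08183 mol
Temperature rose, so q_rxn = −|q_surr| = -11.96 kJ
ΔH = q_rxn / n = -146.2 kJ/mol

ΔH = -146 kJ/mol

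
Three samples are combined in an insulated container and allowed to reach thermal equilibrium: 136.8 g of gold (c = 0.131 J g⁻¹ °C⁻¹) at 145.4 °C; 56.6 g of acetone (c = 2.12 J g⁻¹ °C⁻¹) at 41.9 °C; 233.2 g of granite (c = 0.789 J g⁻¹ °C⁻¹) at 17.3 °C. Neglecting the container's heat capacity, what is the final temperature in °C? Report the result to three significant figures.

Σ mᵢcᵢ(T − Tᵢ) = 0  ⇒  T = Σ mᵢcᵢTᵢ / Σ mᵢcᵢ
Σ mᵢcᵢ = 136.8×0.131 + 56.6×2.12 + 233.2×0.789 = 321.9076
Σ mᵢcᵢTᵢ = 17.9208×145.4 + 119.992×41.9 + 183.9948×17.3 = 10816
T = 10816 / 321.9076 = 33.60 °C

T_f = 33.6 °C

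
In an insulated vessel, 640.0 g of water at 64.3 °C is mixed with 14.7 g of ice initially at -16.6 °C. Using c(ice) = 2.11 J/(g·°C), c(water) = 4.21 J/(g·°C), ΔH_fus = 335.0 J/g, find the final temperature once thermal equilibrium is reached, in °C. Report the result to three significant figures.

T_f = 60.9 °C

Heat to bring ice to 0 °C and melt it: q₁ = 14.7×2.11×16.6 + 14.7×335.0 = 5439.4 J
Heat the water can supply cooling to 0 °C: 640.0×4.21×64.3 = 173250 J > q₁, so all ice melts.
Energy balance: 640.0×4.21×(64.3 − T) = 5439.4 + 14.7×4.21×(T − 0)
2694.4(64.3 − T) = 5439.4 + 61.887 T
173250 − 5439.4 = 2756.287 T
T = 167810.6 / 2756.287 = 60.88 °C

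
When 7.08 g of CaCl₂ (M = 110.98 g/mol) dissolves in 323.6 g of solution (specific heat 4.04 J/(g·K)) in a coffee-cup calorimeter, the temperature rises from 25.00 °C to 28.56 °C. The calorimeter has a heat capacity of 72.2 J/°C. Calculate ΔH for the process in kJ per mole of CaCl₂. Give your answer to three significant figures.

|ΔT| = |28.56 − 25.00| = 3.56 °C
|q_surr| = (323.6 × 4.04 + 72.2) × 3.56 = 1379.544 × 3.56 = 4911 J
n(CaCl₂) = 7.08 / 110.98 = 0.06380 mol
Temperature rose, so q_rxn = −|q_surr| = -4.911 kJ
ΔH = q_rxn / n = -76.97 kJ/mol

ΔH = -77.0 kJ/mol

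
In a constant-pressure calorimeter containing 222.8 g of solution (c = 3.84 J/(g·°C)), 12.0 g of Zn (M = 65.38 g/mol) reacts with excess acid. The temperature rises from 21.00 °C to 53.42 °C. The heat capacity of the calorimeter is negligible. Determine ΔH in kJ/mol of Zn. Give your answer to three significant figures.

ΔH = -151 kJ/mol

|ΔT| = |53.42 − 21.00| = 32.42 °C
|q_surr| = (222.8 × 3.84) × 32.42 = 855.552 × 32.42 = 27740 J
n(Zn) = 12.0 / 65.38 = 0.1835 mol
Temperature rose, so q_rxn = −|q_surr| = -27.74 kJ
ΔH = q_rxn / n = -151.2 kJ/mol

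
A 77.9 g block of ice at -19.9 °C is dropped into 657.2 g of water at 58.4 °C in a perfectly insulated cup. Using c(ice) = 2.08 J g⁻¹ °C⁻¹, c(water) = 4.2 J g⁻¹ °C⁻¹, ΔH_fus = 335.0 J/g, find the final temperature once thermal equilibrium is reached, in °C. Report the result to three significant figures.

Heat to bring ice to 0 °C and melt it: q₁ = 77.9×2.08×19.9 + 77.9×335.0 = 29321 J
Heat the water can supply cooling to 0 °C: 657.2×4.2×58.4 = 161198 J > q₁, so all ice melts.
Energy balance: 657.2×4.2×(58.4 − T) = 29321 + 77.9×4.2×(T − 0)
2760.24(58.4 − T) = 29321 + 327.18 T
161198 − 29321 = 3087.42 T
T = 131877 / 3087.42 = 42.71 °C

T_f = 42.7 °C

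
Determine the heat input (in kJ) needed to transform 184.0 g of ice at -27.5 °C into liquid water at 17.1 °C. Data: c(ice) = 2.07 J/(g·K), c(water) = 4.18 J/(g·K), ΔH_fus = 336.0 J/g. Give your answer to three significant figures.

q1 (heat ice -27.5→0.0 °C): 184.0 × 2.07 × 27.5 = 10474 J
q2 (melt at 0 °C): 184.0 × 336.0 = 61824 J
q3 (heat water 0.0→17.1 °C): 184.0 × 4.18 × 17.1 = 13152 J
Total: 10474 + 61824 + 13152 = 85450 J = 85.5 kJ

q = 85.5 kJ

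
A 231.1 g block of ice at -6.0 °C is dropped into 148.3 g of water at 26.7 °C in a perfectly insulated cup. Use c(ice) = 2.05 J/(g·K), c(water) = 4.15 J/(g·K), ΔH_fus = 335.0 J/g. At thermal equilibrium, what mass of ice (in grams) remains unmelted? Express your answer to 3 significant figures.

m_ice remaining = 191 g

Heat to warm all ice to 0 °C: 231.1×2.05×6.0 = 2842.5 J
Heat released by water cooling to 0 °C: 148.3×4.15×26.7 = 16432 J
16432 J < 2842.5 + 231.1×335.0 = 80261.0 J, so not all ice melts; final T = 0 °C.
Heat left for melting: 16432 − 2842.5 = 13589.5 J
Mass melted = 13589.5 / 335.0 = 40.57 g
Ice remaining = 231.1 − 40.57 = 190.53 g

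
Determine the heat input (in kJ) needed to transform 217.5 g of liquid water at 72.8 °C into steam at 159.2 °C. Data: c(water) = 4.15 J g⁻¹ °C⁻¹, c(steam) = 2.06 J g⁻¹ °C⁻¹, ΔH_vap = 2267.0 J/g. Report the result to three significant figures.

q1 (heat water 72.8→100.0 °C): 217.5 × 4.15 × 27.2 = 24551 J
q2 (vaporize at 100 °C): 217.5 × 2267.0 = 493073 J
q3 (heat steam 100.0→159.2 °C): 217.5 × 2.06 × 59.2 = 26525 J
Total: 24551 + 493073 + 26525 = 544149 J = 544 kJ

q = 544 kJ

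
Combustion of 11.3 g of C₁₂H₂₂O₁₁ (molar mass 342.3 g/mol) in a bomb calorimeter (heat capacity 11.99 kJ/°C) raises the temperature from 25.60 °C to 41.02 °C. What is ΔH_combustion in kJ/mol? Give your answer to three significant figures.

ΔT = 41.02 − 25.60 = 15.42 °C
q_cal = C_cal × ΔT = 11.99 × 15.42 = 184.8858 kJ
n = 11.3 / 342.3 = 0.03301 mol
q_rxn = −q_cal = -184.8858 kJ
ΔH = -184.8858 / 0.03301 = -5601 kJ/mol

ΔH = -5600 kJ/mol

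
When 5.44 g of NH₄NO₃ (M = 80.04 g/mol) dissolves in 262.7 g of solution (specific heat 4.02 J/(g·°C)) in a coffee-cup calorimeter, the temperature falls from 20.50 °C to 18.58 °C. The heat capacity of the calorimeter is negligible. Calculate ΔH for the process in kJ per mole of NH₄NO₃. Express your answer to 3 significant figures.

|ΔT| = |18.58 − 20.50| = 1.92 °C
|q_surr| = (262.7 × 4.02) × 1.92 = 1056.054 × 1.92 = 2028 J
n(NH₄NO₃) = 5.44 / 80.04 = 0.06797 mol
Temperature fell, so q_rxn = +|q_surr| = 2.028 kJ
ΔH = q_rxn / n = 29.84 kJ/mol

ΔH = 29.8 kJ/mol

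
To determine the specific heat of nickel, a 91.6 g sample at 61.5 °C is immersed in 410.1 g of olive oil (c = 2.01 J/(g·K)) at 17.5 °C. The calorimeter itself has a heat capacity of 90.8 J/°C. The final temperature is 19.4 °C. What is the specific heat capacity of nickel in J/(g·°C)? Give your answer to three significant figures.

q_gained = (410.1 × 2.01 + 90.8) × (19.4 − 17.5) = 1739 J
q_lost = 91.6 × c × (61.5 − 19.4) = 3856.36 c
Set equal: c = 1739 / 3856.36 = 0.451 J/(g·°C)

c = 0.451 J/(g·°C)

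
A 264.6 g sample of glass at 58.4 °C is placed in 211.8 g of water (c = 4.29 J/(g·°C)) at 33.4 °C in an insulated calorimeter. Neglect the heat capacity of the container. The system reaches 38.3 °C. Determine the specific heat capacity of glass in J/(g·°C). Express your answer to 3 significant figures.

c = 0.837 J/(g·°C)

q_gained = (211.8 × 4.29) × (38.3 − 33.4) = 4452 J
q_lost = 264.6 × c × (58.4 − 38.3) = 5318.46 c
Set equal: c = 4452 / 5318.46 = 0.837 J/(g·°C)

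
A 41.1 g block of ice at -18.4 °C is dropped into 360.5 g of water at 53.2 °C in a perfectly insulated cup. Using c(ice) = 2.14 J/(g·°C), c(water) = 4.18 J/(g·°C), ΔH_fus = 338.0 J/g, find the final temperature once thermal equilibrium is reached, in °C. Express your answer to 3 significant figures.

T_f = 38.5 °C

Heat to bring ice to 0 °C and melt it: q₁ = 41.1×2.14×18.4 + 41.1×338.0 = 15510 J
Heat the water can supply cooling to 0 °C: 360.5×4.18×53.2 = 80166.5 J > q₁, so all ice melts.
Energy balance: 360.5×4.18×(53.2 − T) = 15510 + 41.1×4.18×(T − 0)
1506.89(53.2 − T) = 15510 + 171.798 T
80166.5 − 15510 = 1678.688 T
T = 64656.5 / 1678.688 = 38.52 °C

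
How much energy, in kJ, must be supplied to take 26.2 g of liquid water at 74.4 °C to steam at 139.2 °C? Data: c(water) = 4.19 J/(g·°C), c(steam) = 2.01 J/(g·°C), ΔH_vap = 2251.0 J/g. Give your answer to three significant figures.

q1 (heat water 74.4→100.0 °C): 26.2 × 4.19 × 25.6 = 2810 J
q2 (vaporize at 100 °C): 26.2 × 2251.0 = 58976 J
q3 (heat steam 100.0→139.2 °C): 26.2 × 2.01 × 39.2 = 2064 J
Total: 2810 + 58976 + 2064 = 63850 J = 63.9 kJ

q = 63.9 kJ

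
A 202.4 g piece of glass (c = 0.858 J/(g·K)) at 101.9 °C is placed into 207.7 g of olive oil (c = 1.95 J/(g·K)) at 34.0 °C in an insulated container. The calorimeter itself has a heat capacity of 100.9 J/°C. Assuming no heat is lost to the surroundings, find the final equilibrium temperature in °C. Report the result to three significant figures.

Heat lost by glass = heat gained by olive oil + calorimeter.
(202.4)(0.858)(101.9 − T) = [(207.7)(1.95) + 100.9](T − 34.0)
173.6592 (101.9 − T) = 505.915 (T − 34.0)
17696 − 173.6592 T = 505.915 T − 17201
34897 = 679.5742 T
T = 51.35 °C

T_f = 51.4 °C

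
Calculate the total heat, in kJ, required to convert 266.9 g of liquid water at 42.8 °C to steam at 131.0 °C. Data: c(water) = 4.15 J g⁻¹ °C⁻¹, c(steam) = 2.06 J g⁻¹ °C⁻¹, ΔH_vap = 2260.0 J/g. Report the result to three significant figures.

q = 684 kJ

q1 (heat water 42.8→100.0 °C): 266.9 × 4.15 × 57.2 = 63357 J
q2 (vaporize at 100 °C): 266.9 × 2260.0 = 603194 J
q3 (heat steam 100.0→131.0 °C): 266.9 × 2.06 × 31.0 = 17044 J
Total: 63357 + 603194 + 17044 = 683595 J = 684 kJ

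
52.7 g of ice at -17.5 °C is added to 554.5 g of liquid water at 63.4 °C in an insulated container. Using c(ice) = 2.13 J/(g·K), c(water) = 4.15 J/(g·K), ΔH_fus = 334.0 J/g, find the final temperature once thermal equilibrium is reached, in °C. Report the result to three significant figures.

T_f = 50.1 °C

Heat to bring ice to 0 °C and melt it: q₁ = 52.7×2.13×17.5 + 52.7×334.0 = 19566 J
Heat the water can supply cooling to 0 °C: 554.5×4.15×63.4 = 145894 J > q₁, so all ice melts.
Energy balance: 554.5×4.15×(63.4 − T) = 19566 + 52.7×4.15×(T − 0)
2301.175(63.4 − T) = 19566 + 218.705 T
145894 − 19566 = 2519.880 T
T = 126328 / 2519.880 = 50.13 °C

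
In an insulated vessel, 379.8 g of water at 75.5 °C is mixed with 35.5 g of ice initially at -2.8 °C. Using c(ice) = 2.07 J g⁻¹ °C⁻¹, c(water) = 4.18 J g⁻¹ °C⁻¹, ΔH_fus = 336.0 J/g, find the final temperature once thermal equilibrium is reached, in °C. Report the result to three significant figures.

Heat to bring ice to 0 °C and melt it: q₁ = 35.5×2.07×2.8 + 35.5×336.0 = 12134 J
Heat the water can supply cooling to 0 °C: 379.8×4.18×75.5 = 119861 J > q₁, so all ice melts.
Energy balance: 379.8×4.18×(75.5 − T) = 12134 + 35.5×4.18×(T − 0)
1587.564(75.5 − T) = 12134 + 148.39 T
119861 − 12134 = 1735.954 T
T = 107727 / 1735.954 = 62.06 °C

T_f = 62.1 °C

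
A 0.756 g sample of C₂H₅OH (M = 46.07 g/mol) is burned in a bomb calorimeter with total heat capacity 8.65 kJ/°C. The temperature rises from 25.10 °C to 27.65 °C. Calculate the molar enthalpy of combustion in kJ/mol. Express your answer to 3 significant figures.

ΔT = 27.65 − 25.10 = 2.55 °C
q_cal = C_cal × ΔT = 8.65 × 2.55 = 22.0575 kJ
n = 0.756 / 46.07 = 0.01641 mol
q_rxn = −q_cal = -22.0575 kJ
ΔH = -22.0575 / 0.01641 = -1344 kJ/mol

ΔH = -1340 kJ/mol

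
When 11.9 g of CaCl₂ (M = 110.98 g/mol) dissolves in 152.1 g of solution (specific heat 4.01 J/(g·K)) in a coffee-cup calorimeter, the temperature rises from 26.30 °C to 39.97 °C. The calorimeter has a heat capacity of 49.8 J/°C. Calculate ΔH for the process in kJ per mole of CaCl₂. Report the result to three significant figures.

ΔH = -84.1 kJ/mol

|ΔT| = |39.97 − 26.30| = 13.67 °C
|q_surr| = (152.1 × 4.01 + 49.8) × 13.67 = 659.721 × 13.67 = 9018 J
n(CaCl₂) = 11.9 / 110.98 = 0.1072 mol
Temperature rose, so q_rxn = −|q_surr| = -9.018 kJ
ΔH = q_rxn / n = -84.12 kJ/mol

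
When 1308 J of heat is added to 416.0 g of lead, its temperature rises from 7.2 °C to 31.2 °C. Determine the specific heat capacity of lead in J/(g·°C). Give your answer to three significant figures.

c = 0.131 J/(g·°C)

c = q / (m ΔT) = 1308 / (416.0 × 24.0)
c = 1308 / 9984 = 0.131 J/(g·°C)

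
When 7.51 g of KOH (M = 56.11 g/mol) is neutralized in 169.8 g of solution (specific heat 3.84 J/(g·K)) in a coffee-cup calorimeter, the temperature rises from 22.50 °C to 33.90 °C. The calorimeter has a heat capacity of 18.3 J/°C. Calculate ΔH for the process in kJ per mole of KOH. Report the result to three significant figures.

|ΔT| = |33.90 − 22.50| = 11.40 °C
|q_surr| = (169.8 × 3.84 + 18.3) × 11.40 = 670.332 × 11.40 = 7642 J
n(KOH) = 7.51 / 56.11 = 0.1338 mol
Temperature rose, so q_rxn = −|q_surr| = -7.642 kJ
ΔH = q_rxn / n = -57.12 kJ/mol

ΔH = -57.1 kJ/mol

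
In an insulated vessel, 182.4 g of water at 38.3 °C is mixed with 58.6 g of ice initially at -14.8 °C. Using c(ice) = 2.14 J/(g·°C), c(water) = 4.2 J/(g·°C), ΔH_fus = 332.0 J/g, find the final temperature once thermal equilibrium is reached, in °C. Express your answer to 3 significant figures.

Heat to bring ice to 0 °C and melt it: q₁ = 58.6×2.14×14.8 + 58.6×332.0 = 21311 J
Heat the water can supply cooling to 0 °C: 182.4×4.2×38.3 = 29340.9 J > q₁, so all ice melts.
Energy balance: 182.4×4.2×(38.3 − T) = 21311 + 58.6×4.2×(T − 0)
766.08(38.3 − T) = 21311 + 246.12 T
29340.9 − 21311 = 1012.20 T
T = 8029.9 / 1012.20 = 7.933 °C

T_f = 7.93 °C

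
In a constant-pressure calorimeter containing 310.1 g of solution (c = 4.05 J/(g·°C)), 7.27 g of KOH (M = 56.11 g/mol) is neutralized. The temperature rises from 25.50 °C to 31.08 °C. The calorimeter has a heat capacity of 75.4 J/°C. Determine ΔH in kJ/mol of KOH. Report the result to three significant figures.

|ΔT| = |31.08 − 25.50| = 5.58 °C
|q_surr| = (310.1 × 4.05 + 75.4) × 5.58 = 1331.305 × 5.58 = 7429 J
n(KOH) = 7.27 / 56.11 = 0.1296 mol
Temperature rose, so q_rxn = −|q_surr| = -7.429 kJ
ΔH = q_rxn / n = -57.32 kJ/mol

ΔH = -57.3 kJ/mol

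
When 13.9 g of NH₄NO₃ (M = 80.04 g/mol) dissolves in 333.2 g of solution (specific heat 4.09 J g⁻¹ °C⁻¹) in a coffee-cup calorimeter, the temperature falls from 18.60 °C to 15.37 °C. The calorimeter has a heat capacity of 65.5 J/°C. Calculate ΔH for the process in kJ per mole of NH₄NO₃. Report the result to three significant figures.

ΔH = 26.6 kJ/mol

|ΔT| = |15.37 − 18.60| = 3.23 °C
|q_surr| = (333.2 × 4.09 + 65.5) × 3.23 = 1428.288 × 3.23 = 4613 J
n(NH₄NO₃) = 13.9 / 80.04 = 0.1737 mol
Temperature fell, so q_rxn = +|q_surr| = 4.613 kJ
ΔH = q_rxn / n = 26.56 kJ/mol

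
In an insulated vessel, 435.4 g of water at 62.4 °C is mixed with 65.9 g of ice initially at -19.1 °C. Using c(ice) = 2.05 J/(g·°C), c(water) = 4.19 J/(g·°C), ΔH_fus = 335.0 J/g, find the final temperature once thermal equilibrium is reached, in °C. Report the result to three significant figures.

T_f = 42.5 °C

Heat to bring ice to 0 °C and melt it: q₁ = 65.9×2.05×19.1 + 65.9×335.0 = 24657 J
Heat the water can supply cooling to 0 °C: 435.4×4.19×62.4 = 113838 J > q₁, so all ice melts.
Energy balance: 435.4×4.19×(62.4 − T) = 24657 + 65.9×4.19×(T − 0)
1824.326(62.4 − T) = 24657 + 276.121 T
113838 − 24657 = 2100.447 T
T = 89181 / 2100.447 = 42.46 °C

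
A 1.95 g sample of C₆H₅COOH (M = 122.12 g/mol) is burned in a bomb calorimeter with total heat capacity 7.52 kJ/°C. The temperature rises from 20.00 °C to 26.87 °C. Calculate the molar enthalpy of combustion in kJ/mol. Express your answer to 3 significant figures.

ΔH = -3240 kJ/mol

ΔT = 26.87 − 20.00 = 6.87 °C
q_cal = C_cal × ΔT = 7.52 × 6.87 = 51.6624 kJ
n = 1.95 / 122.12 = 0.015968 mol
q_rxn = −q_cal = -51.6624 kJ
ΔH = -51.6624 / 0.015968 = -3235 kJ/mol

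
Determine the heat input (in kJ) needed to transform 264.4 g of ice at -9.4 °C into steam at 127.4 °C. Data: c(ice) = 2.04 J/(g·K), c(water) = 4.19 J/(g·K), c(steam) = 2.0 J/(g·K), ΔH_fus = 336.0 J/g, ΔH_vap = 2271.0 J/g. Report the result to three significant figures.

q = 820 kJ

q1 (heat ice -9.4→0.0 °C): 264.4 × 2.04 × 9.4 = 5070 J
q2 (melt at 0 °C): 264.4 × 336.0 = 88838 J
q3 (heat water 0.0→100.0 °C): 264.4 × 4.19 × 100.0 = 110784 J
q4 (vaporize at 100 °C): 264.4 × 2271.0 = 600452 J
q5 (heat steam 100.0→127.4 °C): 264.4 × 2.0 × 27.4 = 14489 J
Total: 5070 + 88838 + 110784 + 600452 + 14489 = 819633 J = 820 kJ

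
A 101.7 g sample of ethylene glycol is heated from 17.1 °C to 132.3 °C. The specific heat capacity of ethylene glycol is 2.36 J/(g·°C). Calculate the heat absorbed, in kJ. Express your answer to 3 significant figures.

q = m c ΔT = 101.7 × 2.36 × (132.3 − 17.1)
q = 101.7 × 2.36 × 115.2 = 27649 J = 27.6 kJ

q = 27.6 kJ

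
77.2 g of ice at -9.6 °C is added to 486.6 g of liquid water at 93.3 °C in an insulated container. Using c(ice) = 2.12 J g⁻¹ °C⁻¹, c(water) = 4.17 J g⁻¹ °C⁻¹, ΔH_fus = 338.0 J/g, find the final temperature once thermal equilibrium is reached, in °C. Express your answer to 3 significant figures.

T_f = 68.8 °C

Heat to bring ice to 0 °C and melt it: q₁ = 77.2×2.12×9.6 + 77.2×338.0 = 27665 J
Heat the water can supply cooling to 0 °C: 486.6×4.17×93.3 = 189317 J > q₁, so all ice melts.
Energy balance: 486.6×4.17×(93.3 − T) = 27665 + 77.2×4.17×(T − 0)
2029.122(93.3 − T) = 27665 + 321.924 T
189317 − 27665 = 2351.046 T
T = 161652 / 2351.046 = 68.76 °C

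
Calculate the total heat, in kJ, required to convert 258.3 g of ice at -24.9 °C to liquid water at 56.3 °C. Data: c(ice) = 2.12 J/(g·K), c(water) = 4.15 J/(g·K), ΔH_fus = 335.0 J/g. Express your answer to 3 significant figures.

q = 161 kJ

q1 (heat ice -24.9→0.0 °C): 258.3 × 2.12 × 24.9 = 13635 J
q2 (melt at 0 °C): 258.3 × 335.0 = 86531 J
q3 (heat water 0.0→56.3 °C): 258.3 × 4.15 × 56.3 = 60351 J
Total: 13635 + 86531 + 60351 = 160517 J = 161 kJ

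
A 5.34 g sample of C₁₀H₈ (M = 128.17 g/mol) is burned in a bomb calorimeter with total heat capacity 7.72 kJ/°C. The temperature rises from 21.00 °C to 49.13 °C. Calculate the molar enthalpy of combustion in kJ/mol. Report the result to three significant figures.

ΔH = -5210 kJ/mol

ΔT = 49.13 − 21.00 = 28.13 °C
q_cal = C_cal × ΔT = 7.72 × 28.13 = 217.1636 kJ
n = 5.34 / 128.17 = 0.04166 mol
q_rxn = −q_cal = -217.1636 kJ
ΔH = -217.1636 / 0.04166 = -5213 kJ/mol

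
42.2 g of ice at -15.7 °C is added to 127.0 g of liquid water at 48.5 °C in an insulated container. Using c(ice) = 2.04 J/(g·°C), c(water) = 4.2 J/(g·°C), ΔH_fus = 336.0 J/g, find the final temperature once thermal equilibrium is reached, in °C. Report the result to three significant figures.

Heat to bring ice to 0 °C and melt it: q₁ = 42.2×2.04×15.7 + 42.2×336.0 = 15531 J
Heat the water can supply cooling to 0 °C: 127.0×4.2×48.5 = 25869.9 J > q₁, so all ice melts.
Energy balance: 127.0×4.2×(48.5 − T) = 15531 + 42.2×4.2×(T − 0)
533.4(48.5 − T) = 15531 + 177.24 T
25869.9 − 15531 = 710.64 T
T = 10338.9 / 710.64 = 14.549 °C

T_f = 14.5 °C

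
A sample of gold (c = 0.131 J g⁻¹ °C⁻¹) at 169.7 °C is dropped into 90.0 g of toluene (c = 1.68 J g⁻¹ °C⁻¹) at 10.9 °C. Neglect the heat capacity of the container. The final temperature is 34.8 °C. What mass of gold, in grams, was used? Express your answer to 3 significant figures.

m = 204 g

q_gained = (90.0 × 1.68) × (34.8 − 10.9) = 3613.7 J
q_lost = m × 0.131 × (169.7 − 34.8) = 17.6719 m
m = 3613.7 / 17.6719 = 204 g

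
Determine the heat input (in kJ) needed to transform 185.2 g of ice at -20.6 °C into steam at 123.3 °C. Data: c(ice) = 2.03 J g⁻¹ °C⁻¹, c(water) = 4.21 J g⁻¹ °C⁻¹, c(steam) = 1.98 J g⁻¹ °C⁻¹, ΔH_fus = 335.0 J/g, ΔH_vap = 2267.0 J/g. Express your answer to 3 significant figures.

q = 576 kJ

q1 (heat ice -20.6→0.0 °C): 185.2 × 2.03 × 20.6 = 7745 J
q2 (melt at 0 °C): 185.2 × 335.0 = 62042 J
q3 (heat water 0.0→100.0 °C): 185.2 × 4.21 × 100.0 = 77969 J
q4 (vaporize at 100 °C): 185.2 × 2267.0 = 419848 J
q5 (heat steam 100.0→123.3 °C): 185.2 × 1.98 × 23.3 = 8544 J
Total: 7745 + 62042 + 77969 + 419848 + 8544 = 576148 J = 576 kJ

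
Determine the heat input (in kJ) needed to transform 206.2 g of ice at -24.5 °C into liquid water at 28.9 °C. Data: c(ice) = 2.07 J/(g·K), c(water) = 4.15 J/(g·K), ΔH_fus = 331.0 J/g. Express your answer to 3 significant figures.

q1 (heat ice -24.5→0.0 °C): 206.2 × 2.07 × 24.5 = 10457 J
q2 (melt at 0 °C): 206.2 × 331.0 = 68252 J
q3 (heat water 0.0→28.9 °C): 206.2 × 4.15 × 28.9 = 24731 J
Total: 10457 + 68252 + 24731 = 103440 J = 103 kJ

q = 103 kJ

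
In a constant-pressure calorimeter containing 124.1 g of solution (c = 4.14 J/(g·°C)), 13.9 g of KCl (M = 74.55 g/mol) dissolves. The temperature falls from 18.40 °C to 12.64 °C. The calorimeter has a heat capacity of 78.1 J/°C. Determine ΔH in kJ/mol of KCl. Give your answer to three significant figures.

|ΔT| = |12.64 − 18.40| = 5.76 °C
|q_surr| = (124.1 × 4.14 + 78.1) × 5.76 = 591.874 × 5.76 = 3409 J
n(KCl) = 13.9 / 74.55 = 0.1865 mol
Temperature fell, so q_rxn = +|q_surr| = 3.409 kJ
ΔH = q_rxn / n = 18.28 kJ/mol

ΔH = 18.3 kJ/mol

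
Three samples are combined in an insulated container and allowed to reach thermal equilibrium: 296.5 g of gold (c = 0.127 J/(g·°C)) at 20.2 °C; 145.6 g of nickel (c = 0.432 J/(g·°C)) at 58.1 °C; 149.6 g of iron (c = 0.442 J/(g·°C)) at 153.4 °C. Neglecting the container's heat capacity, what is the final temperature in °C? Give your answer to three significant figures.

T_f = 87.3 °C

Σ mᵢcᵢ(T − Tᵢ) = 0  ⇒  T = Σ mᵢcᵢTᵢ / Σ mᵢcᵢ
Σ mᵢcᵢ = 296.5×0.127 + 145.6×0.432 + 149.6×0.442 = 166.6779
Σ mᵢcᵢTᵢ = 37.6555×20.2 + 62.8992×58.1 + 66.1232×153.4 = 14558
T = 14558 / 166.6779 = 87.34 °C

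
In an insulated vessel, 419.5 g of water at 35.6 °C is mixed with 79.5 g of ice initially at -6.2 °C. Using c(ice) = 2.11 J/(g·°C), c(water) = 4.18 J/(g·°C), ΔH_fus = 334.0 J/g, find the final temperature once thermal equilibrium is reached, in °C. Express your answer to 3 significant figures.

T_f = 16.7 °C

Heat to bring ice to 0 °C and melt it: q₁ = 79.5×2.11×6.2 + 79.5×334.0 = 27593 J
Heat the water can supply cooling to 0 °C: 419.5×4.18×35.6 = 62425.0 J > q₁, so all ice melts.
Energy balance: 419.5×4.18×(35.6 − T) = 27593 + 79.5×4.18×(T − 0)
1753.51(35.6 − T) = 27593 + 332.31 T
62425.0 − 27593 = 2085.82 T
T = 34832.0 / 2085.82 = 16.70 °C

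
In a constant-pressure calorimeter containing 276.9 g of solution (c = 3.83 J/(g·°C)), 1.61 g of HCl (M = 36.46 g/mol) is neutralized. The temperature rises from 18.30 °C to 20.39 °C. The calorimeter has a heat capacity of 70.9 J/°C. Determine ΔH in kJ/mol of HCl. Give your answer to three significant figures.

|ΔT| = |20.39 − 18.30| = 2.09 °C
|q_surr| = (276.9 × 3.83 + 70.9) × 2.09 = 1131.427 × 2.09 = 2365 J
n(HCl) = 1.61 / 36.46 = 0.04416 mol
Temperature rose, so q_rxn = −|q_surr| = -2.365 kJ
ΔH = q_rxn / n = -53.56 kJ/mol

ΔH = -53.6 kJ/mol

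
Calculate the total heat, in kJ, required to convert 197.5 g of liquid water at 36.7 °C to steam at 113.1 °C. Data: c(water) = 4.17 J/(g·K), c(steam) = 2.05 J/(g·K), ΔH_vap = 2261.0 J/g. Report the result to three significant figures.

q1 (heat water 36.7→100.0 °C): 197.5 × 4.17 × 63.3 = 52132 J
q2 (vaporize at 100 °C): 197.5 × 2261.0 = 446548 J
q3 (heat steam 100.0→113.1 °C): 197.5 × 2.05 × 13.1 = 5304 J
Total: 52132 + 446548 + 5304 = 503984 J = 504 kJ

q = 504 kJ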